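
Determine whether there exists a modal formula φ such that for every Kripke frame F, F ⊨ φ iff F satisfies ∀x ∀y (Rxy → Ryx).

Definable; q → □◇q defines it

Yes: it is symmetry, defined by the B schema q → □◇q.
Suppose q→□◇q is valid. Take Rxy and set V(q)={x}. Then q at x, so □◇q at x, so ◇q at y, so some z with Ryz has q; z=x, i.e. Ryx.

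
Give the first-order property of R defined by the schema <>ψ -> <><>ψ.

forall x forall y (xRy -> exists w (y = w & x R^2 w))

This is a Sahlqvist (Geach-type) schema ◇^1□^0ψ → □^0◇^2ψ.
First-order correspondent: forall x forall y (xRy -> exists w (y = w & x R^2 w)).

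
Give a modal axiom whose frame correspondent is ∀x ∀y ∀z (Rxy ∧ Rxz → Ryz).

◇s → □◇s

A defining formula is ◇s → □◇s (the 5 axiom).
Suppose ◇s→□◇s is valid. Take Rxy, Rxz and set V(s)={y}. Then ◇s at x, so □◇s at x, so ◇s at z, so some w with Rzw has s; w=y, i.e. Rzy. By symmetry of the argument, Ryz.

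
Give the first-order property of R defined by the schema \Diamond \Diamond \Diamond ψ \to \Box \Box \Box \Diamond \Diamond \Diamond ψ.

This is a Sahlqvist (Geach-type) schema ◇^3□^0ψ → □^3◇^3ψ.
Minimal-valuation argument: fix x; take any y with xR^3y and any z with xR^3z. Set V(ψ) to the set of worlds R-reachable from y in exactly 0 steps. Then □^0ψ holds at y, so the antecedent holds at x; validity forces ◇^3ψ at z, giving a w with zR^3w and yR^0w.
First-order correspondent: \forall x \forall y \forall z ((x R^3 y \wedge x R^3 z) \to \exists w (y = w \wedge z R^3 w)).

\forall x \forall y \forall z ((x R^3 y \wedge x R^3 z) \to \exists w (y = w \wedge z R^3 w))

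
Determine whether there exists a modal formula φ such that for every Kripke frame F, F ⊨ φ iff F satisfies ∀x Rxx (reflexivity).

Yes — defined by □r → r

This is a Sahlqvist condition; the T axiom □r → r defines it.
Suppose □r→r is valid. At any x set V(r)={w : Rxw}. Then □r holds at x, so r holds at x, i.e. Rxx.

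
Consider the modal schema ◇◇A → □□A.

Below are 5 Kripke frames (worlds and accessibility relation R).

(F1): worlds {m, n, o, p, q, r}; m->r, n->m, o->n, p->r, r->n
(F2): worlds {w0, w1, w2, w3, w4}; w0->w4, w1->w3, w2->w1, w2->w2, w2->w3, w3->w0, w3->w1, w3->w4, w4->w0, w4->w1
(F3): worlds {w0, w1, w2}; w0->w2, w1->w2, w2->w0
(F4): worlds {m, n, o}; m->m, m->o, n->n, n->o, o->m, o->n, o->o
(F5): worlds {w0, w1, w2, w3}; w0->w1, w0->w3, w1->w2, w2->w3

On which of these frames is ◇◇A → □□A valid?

(F1), (F3), (F5)

Frame correspondent (Sahlqvist): ∀x ∀y ∀z ((xR²y ∧ xR²z) → ∃w (y = w ∧ z = w)) — i.e. a generalized confluence (Geach) condition.
(F1): satisfies the condition.
(F2): fails — w0R²w0, w0R²w1 but w0 ≠ w1.
(F3): satisfies the condition.
(F4): fails — mR²m, mR²n but m ≠ n.
(F5): satisfies the condition.
Valid on: (F1), (F3), (F5).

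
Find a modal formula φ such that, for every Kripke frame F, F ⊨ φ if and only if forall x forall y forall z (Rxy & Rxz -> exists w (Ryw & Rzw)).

◇□ψ → □◇ψ

This is convergence; the standard corresponding axiom is .2: ◇□ψ → □◇ψ.
Suppose ◇□ψ→□◇ψ is valid. Take Rxy, Rxz and set V(ψ)={w : Ryw}. Then □ψ at y so ◇□ψ at x, so □◇ψ at x, so ◇ψ at z, giving w with Rzw and Ryw.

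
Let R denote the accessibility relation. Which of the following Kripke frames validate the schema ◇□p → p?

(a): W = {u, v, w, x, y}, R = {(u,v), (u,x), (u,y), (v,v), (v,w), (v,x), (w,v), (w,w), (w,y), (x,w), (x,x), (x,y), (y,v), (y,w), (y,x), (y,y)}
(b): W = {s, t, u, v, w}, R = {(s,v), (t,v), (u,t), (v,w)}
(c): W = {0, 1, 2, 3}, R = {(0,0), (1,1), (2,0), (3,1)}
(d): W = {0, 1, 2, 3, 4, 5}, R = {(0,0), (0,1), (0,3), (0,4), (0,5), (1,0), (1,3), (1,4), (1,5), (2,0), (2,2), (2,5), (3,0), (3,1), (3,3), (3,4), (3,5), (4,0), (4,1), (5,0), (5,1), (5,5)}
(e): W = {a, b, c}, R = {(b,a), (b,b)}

none

Frame correspondent (Sahlqvist): ∀x ∀y (Rxy → Ryx) — i.e. symmetry.
(a): fails — Ruv but not Rvu.
(b): fails — Rsv but not Rvs.
(c): fails — R20 but not R02.
(d): fails — R34 but not R43.
(e): fails — Rba but not Rab.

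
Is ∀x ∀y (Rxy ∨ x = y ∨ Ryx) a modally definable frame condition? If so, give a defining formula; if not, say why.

Any modally definable frame class is closed under disjoint unions.
Take 4 disjoint single-world reflexive frames: each is trivially connected, but their disjoint union has 4 worlds with no edge between distinct components, so it is not connected.
So the class is not modally definable.

No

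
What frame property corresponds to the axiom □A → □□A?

This is the 4 axiom.
Its frame correspondent is transitivity — ∀x ∀y ∀z (Rxy ∧ Ryz → Rxz).

transitivity: ∀x ∀y ∀z (Rxy ∧ Ryz → Rxz)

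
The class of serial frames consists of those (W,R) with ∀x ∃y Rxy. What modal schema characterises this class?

The condition is seriality. The D schema □r → ◇r defines it.

□r → ◇r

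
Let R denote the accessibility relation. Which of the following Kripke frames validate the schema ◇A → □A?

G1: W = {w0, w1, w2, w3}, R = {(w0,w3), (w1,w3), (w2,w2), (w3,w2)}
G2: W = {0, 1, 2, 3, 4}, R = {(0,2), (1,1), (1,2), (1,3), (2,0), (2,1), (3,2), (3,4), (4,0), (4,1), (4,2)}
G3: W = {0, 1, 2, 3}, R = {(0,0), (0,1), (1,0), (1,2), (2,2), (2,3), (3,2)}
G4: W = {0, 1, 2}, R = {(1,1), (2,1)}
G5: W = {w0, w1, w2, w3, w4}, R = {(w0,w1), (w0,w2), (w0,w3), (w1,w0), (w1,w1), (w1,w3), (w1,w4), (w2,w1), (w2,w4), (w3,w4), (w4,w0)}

Frame correspondent (Sahlqvist): ∀x ∀y ∀z (Rxy ∧ Rxz → y = z) — i.e. partial functionality.
G1: holds.
G2: fails — 1 sees both 1 and 2.
G3: fails — 0 sees both 0 and 1.
G4: holds.
G5: fails — w0 sees both w1 and w2.
Valid on: G1, G4.

G1, G4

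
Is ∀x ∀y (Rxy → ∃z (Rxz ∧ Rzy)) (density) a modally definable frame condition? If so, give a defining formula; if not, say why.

Yes, by □□r → □r

Yes: it is density, defined by the C4 schema □□r → □r.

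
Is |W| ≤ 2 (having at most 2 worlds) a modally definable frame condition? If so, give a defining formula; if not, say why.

Not definable by any modal formula

Modal frame validity is preserved under disjoint unions.
Any modal formula valid on each of 3 disjoint one-world frames is valid on their disjoint union (validity is preserved under disjoint unions). Each one-world frame has |W|=1≤2, but the union has |W|=3.
So no modal formula (or set of formulas) defines exactly the |W|≤2 frames.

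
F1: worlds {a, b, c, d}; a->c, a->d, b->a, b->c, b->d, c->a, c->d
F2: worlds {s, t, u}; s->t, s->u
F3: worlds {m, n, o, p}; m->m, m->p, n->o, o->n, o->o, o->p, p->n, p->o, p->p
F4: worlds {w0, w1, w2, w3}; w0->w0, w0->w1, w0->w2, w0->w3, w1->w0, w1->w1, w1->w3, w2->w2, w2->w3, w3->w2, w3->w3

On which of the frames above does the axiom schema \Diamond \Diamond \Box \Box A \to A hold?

This is the axiom for a generalized confluence (Geach) condition; its first-order frame correspondent is \forall x \forall y (x R^2 y \to \exists w (y R^2 w \wedge x = w)).
F1: fails — aR²d but no w with dR²w and a=w.
F2: ✓.
F3: fails — mR²n but no w with nR²w and m=w.
F4: fails — w0R²w2 but no w with w2R²w and w0=w.
Valid on: F2.

F2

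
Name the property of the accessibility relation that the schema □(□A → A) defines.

Suppose □(□A→A) is valid. Take Rxy and set V(A)={w : Ryw}. Then at y, □A holds; since □(□A→A) at x, □A→A at y, so A at y, i.e. Ryy.

shift-reflexivity: ∀x ∀y (Rxy → Ryy)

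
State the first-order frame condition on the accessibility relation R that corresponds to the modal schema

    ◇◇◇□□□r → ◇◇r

∀x ∀y (xR³y → ∃w (yR³w ∧ xR²w))

This is a Sahlqvist (Geach-type) schema ◇^3□^3r → □^0◇^2r.
Minimal-valuation argument: fix x; take any y with xR^3y and any z with xR^0z. Set V(r) to the set of worlds R-reachable from y in exactly 3 steps. Then □^3r holds at y, so the antecedent holds at x; validity forces ◇^2r at z, giving a w with zR^2w and yR^3w.
First-order correspondent: ∀x ∀y (xR³y → ∃w (yR³w ∧ xR²w)).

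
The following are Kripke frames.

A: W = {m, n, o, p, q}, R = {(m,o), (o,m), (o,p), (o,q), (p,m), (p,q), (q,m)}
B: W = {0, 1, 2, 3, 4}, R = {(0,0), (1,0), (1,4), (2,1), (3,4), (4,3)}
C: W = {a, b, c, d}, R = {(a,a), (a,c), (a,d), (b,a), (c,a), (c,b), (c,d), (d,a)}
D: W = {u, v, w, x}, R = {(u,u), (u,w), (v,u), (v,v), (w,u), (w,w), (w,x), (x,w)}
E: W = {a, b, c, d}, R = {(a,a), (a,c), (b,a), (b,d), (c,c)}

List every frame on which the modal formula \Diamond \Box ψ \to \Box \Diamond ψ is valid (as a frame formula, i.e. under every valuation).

The schema corresponds to convergence: \forall x \forall y \forall z (Rxy \wedge Rxz \to \exists w (Ryw \wedge Rzw)).
A: fails — Rom and Rop but m and p have no common successor.
B: fails — R10 and R14 but 0 and 4 have no common successor.
C: ✓.
D: ✓.
E: fails — Rba and Rbd but a and d have no common successor.

C, D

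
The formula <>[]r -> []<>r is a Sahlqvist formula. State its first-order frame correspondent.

convergence

This is the .2 axiom.
It corresponds to convergence: forall x forall y forall z (Rxy & Rxz -> exists w (Ryw & Rzw)).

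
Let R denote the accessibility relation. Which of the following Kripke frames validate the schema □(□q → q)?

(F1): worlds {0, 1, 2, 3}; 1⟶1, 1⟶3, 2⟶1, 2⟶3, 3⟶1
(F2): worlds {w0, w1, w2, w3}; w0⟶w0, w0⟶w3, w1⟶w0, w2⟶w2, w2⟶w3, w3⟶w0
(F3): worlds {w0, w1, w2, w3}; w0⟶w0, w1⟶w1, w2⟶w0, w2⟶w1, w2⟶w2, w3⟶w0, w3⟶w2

(F3)

Frame correspondent (Sahlqvist): ∀x ∀y (Rxy → Ryy) — i.e. shift-reflexivity.
(F1): fails — R23 but not R33.
(F2): fails — Rw0w3 but not Rw3w3.
(F3): condition met.
Valid on: (F3).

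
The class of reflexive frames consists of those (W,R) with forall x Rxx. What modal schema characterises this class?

□p → p

This is reflexivity; the standard corresponding axiom is T: □p → p.
Suppose □p→p is valid. At any x set V(p)={w : Rxw}. Then □p holds at x, so p holds at x, i.e. Rxx.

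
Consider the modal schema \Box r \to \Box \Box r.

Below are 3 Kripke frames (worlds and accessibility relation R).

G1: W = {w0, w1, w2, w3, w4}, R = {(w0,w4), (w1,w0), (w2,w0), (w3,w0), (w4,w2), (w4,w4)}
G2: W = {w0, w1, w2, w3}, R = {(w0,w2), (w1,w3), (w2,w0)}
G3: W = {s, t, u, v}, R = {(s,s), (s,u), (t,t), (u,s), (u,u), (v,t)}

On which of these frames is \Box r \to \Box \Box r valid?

G3

The schema corresponds to transitivity: \forall x \forall y \forall z (Rxy \wedge Ryz \to Rxz).
G1: fails — Rw1w0 and Rw0w4 but not Rw1w4.
G2: fails — Rw0w2 and Rw2w0 but not Rw0w0.
G3: ✓.
Valid on: G3.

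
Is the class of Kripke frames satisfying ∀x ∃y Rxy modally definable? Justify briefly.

This is a Sahlqvist condition; the D axiom □r → ◇r defines it.

Yes, by □r → ◇r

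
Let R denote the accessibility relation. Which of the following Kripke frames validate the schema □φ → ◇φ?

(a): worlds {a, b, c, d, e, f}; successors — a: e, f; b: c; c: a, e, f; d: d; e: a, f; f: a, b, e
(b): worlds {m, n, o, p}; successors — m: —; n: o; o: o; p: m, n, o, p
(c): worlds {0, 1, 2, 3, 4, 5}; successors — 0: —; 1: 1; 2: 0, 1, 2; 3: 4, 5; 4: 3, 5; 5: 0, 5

(a)

This is the axiom for seriality; its first-order frame correspondent is ∀x ∃y Rxy.
(a): satisfies the condition.
(b): fails — world m has no successor.
(c): fails — world 0 has no successor.
Valid on: (a).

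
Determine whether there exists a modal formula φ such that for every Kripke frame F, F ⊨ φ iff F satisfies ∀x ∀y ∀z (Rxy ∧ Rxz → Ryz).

Yes: it is the Euclidean property, defined by the 5 schema ◇q → □◇q.
Suppose ◇q→□◇q is valid. Take Rxy, Rxz and set V(q)={y}. Then ◇q at x, so □◇q at x, so ◇q at z, so some w with Rzw has q; w=y, i.e. Rzy. By symmetry of the argument, Ryz.

Definable; ◇q → □◇q defines it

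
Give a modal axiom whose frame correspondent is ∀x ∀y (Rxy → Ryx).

r → □◇r

The condition is symmetry. The B schema r → □◇r defines it.
Suppose r→□◇r is valid. Take Rxy and set V(r)={x}. Then r at x, so □◇r at x, so ◇r at y, so some z with Ryz has r; z=x, i.e. Ryx.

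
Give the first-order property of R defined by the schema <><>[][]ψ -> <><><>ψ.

forall x forall y (x R^2 y -> exists w (y R^2 w & x R^3 w))

This is a Sahlqvist (Geach-type) schema ◇^2□^2ψ → □^0◇^3ψ.
First-order correspondent: forall x forall y (x R^2 y -> exists w (y R^2 w & x R^3 w)).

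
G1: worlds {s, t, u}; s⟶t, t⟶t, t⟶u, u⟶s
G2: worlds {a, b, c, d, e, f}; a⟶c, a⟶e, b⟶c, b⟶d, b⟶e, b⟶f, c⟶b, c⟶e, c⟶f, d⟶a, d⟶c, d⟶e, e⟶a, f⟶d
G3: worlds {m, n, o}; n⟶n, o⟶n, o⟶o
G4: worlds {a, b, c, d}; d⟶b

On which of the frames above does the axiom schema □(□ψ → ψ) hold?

G3

This is the axiom for shift-reflexivity; its first-order frame correspondent is ∀x ∀y (Rxy → Ryy).
G1: fails — Rtu but not Ruu.
G2: fails — Rbc but not Rcc.
G3: ✓.
G4: fails — Rdb but not Rbb.
Valid on: G3.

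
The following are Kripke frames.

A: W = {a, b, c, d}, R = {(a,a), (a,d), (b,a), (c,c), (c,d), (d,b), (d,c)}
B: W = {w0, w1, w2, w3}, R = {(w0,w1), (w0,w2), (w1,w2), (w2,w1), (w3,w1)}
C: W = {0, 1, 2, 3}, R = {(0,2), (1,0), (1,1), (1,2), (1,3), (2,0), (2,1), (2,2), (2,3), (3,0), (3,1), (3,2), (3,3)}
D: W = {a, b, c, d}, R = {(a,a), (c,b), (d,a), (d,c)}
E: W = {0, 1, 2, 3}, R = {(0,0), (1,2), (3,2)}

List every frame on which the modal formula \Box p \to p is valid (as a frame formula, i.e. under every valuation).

none

This is the axiom for reflexivity; its first-order frame correspondent is \forall x Rxx.
A: fails — world b does not see itself.
B: fails — world w0 does not see itself.
C: fails — world 0 does not see itself.
D: fails — world b does not see itself.
E: fails — world 1 does not see itself.
Valid on no frame.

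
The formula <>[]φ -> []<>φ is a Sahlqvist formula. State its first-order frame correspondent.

Suppose ◇□φ→□◇φ is valid. Take Rxy, Rxz and set V(φ)={w : Ryw}. Then □φ at y so ◇□φ at x, so □◇φ at x, so ◇φ at z, giving w with Rzw and Ryw.
The converse is a direct semantic check.
Frame condition: forall x forall y forall z (Rxy & Rxz -> exists w (Ryw & Rzw)).

convergence: forall x forall y forall z (Rxy & Rxz -> exists w (Ryw & Rzw))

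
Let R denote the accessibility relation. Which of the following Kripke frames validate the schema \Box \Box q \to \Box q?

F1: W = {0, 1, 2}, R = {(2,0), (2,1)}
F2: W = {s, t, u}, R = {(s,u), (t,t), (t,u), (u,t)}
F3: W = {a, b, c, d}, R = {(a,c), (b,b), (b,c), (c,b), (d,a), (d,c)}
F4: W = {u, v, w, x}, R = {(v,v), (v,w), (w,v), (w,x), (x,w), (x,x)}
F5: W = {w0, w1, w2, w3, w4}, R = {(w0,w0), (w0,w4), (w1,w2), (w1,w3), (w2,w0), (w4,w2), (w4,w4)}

The schema corresponds to density: \forall x \forall y (Rxy \to \exists z (Rxz \wedge Rzy)).
F1: fails — R20 but no z with R2z and Rz0.
F2: fails — Rsu but no z with Rsz and Rzu.
F3: fails — Rac but no z with Raz and Rzc.
F4: ✓.
F5: fails — Rw1w2 but no z with Rw1z and Rzw2.
Valid on: F4.

F4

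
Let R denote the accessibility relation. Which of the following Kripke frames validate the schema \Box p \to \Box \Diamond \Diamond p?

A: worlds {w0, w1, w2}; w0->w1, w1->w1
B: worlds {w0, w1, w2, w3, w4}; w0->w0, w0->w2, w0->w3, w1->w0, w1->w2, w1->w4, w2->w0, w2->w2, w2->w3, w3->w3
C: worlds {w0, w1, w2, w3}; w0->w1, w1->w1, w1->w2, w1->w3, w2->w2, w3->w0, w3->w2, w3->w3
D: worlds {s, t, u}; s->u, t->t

A, C

The schema corresponds to a generalized confluence (Geach) condition: \forall x \forall z (xRz \to \exists w (xRw \wedge z R^2 w)).
A: ✓.
B: fails — w1Rw4 but no w with w1Rw and w4R²w.
C: ✓.
D: fails — sRu but no w with sRw and uR²w.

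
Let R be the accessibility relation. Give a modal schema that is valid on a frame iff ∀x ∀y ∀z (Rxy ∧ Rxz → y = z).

◇q → □q

A defining formula is ◇q → □q (the CD axiom).
Suppose ◇q→□q is valid. Take Rxy, Rxz and set V(q)={y}. Then ◇q at x, so □q at x, so q at z, i.e. z=y.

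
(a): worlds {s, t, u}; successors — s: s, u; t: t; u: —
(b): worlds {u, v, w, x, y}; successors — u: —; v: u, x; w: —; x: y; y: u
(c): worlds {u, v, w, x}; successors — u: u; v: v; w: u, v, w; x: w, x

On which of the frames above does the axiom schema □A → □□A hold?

Frame correspondent (Sahlqvist): ∀x ∀y ∀z (Rxy ∧ Ryz → Rxz) — i.e. transitivity.
(a): holds.
(b): fails — Rxy and Ryu but not Rxu.
(c): fails — Rxw and Rwu but not Rxu.
Valid on: (a).

(a)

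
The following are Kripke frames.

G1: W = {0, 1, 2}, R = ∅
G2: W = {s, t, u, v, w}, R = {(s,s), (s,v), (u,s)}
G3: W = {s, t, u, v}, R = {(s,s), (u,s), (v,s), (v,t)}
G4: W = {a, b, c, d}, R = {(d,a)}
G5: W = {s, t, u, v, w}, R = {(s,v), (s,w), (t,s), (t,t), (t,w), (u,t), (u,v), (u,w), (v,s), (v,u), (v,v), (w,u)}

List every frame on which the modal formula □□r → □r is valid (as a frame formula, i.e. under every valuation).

G1, G2

This is the axiom for density; its first-order frame correspondent is ∀x ∀y (Rxy → ∃z (Rxz ∧ Rzy)).
G1: holds.
G2: holds.
G3: fails — Rvt but no z with Rvz and Rzt.
G4: fails — Rda but no z with Rdz and Rza.
G5: fails — Rwu but no z with Rwz and Rzu.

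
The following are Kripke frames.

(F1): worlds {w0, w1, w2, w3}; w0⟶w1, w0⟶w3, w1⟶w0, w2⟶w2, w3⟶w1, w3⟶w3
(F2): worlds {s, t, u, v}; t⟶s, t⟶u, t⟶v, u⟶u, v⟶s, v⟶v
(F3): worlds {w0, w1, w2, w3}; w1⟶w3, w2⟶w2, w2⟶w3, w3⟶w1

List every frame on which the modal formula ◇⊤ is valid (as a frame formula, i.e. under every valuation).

(F1)

The schema corresponds to seriality: ∀x ∃y Rxy.
(F1): satisfies the condition.
(F2): fails — world s has no successor.
(F3): fails — world w0 has no successor.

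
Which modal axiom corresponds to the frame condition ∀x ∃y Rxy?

A defining formula is □s → ◇s (the D axiom).
Suppose □s→◇s is valid. At any x set V(s)=W. Then □s at x, so ◇s at x, so x has a successor.

□s → ◇s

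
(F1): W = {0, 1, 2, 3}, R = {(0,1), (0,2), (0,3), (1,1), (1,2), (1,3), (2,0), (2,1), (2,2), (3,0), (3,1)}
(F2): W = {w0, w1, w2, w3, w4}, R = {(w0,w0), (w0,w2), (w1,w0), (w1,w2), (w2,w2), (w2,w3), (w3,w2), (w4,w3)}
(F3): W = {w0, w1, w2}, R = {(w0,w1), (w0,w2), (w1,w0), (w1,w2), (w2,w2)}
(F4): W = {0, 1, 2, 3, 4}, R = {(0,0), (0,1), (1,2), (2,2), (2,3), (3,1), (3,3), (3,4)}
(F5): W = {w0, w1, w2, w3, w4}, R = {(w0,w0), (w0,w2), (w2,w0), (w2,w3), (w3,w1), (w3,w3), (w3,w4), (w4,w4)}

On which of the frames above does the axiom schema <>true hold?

The schema corresponds to seriality: forall x exists y Rxy.
(F1): ✓.
(F2): ✓.
(F3): ✓.
(F4): fails — world 4 has no successor.
(F5): fails — world w1 has no successor.
Valid on: (F1), (F2), (F3).

(F1), (F2), (F3)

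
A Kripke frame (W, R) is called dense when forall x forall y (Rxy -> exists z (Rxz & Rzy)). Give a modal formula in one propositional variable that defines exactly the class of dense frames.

□□p → □p

This is density; the standard corresponding axiom is C4: □□p → □p.
Suppose □□p→□p is valid. Take Rxy and set V(p)={w : xR²w}. Then □□p at x, so □p at x, so p at y, i.e. ∃z(Rxz∧Rzy).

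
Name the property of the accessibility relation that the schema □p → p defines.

Suppose □p→p is valid. At any x set V(p)={w : Rxw}. Then □p holds at x, so p holds at x, i.e. Rxx.

reflexivity: ∀x Rxx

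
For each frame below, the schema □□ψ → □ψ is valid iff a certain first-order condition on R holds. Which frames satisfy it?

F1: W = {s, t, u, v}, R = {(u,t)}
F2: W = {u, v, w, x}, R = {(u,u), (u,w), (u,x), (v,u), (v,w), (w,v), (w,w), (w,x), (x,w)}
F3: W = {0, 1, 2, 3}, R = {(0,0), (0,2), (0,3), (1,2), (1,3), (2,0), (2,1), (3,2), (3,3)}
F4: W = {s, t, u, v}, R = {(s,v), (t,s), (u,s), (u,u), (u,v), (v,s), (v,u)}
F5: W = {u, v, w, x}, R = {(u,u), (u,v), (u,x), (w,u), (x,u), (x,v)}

F2, F5

The schema corresponds to density: ∀x ∀y (Rxy → ∃z (Rxz ∧ Rzy)).
F1: fails — Rut but no z with Ruz and Rzt.
F2: condition met.
F3: fails — R21 but no z with R2z and Rz1.
F4: fails — Rts but no z with Rtz and Rzs.
F5: condition met.
Valid on: F2, F5.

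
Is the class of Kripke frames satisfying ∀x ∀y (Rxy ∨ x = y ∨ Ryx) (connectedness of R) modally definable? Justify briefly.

No

If a class were modally definable it would be closed under disjoint unions (Goldblatt–Thomason).
Take 4 disjoint single-world reflexive frames: each is trivially connected, but their disjoint union has 4 worlds with no edge between distinct components, so it is not connected.
So the class is not modally definable.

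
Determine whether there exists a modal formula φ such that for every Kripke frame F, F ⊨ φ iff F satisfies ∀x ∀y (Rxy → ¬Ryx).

Not definable by any modal formula

Any modally definable frame class is closed under surjective bounded morphisms.
The 5-cycle (worlds a,b,c,d,e with a→b→c→d→e→a) is asymmetric. Mapping every world to a single reflexive point • is a surjective bounded morphism, and the reflexive point is not asymmetric (R•• but asymmetry requires ¬R••).
So the class is not modally definable.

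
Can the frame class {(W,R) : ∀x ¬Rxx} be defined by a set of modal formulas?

Not definable by any modal formula

Modal frame validity is preserved under surjective bounded morphisms.
The 5-cycle (worlds s,t,u,v,w with s→t→u→v→w→s) is irreflexive, and the map sending every world to a single reflexive point • is a surjective bounded morphism (forth: every edge maps to (•,•); back: every world has a successor). So any modal formula valid on the 5-cycle is also valid on the reflexive point, which is not irreflexive.
So the class is not modally definable.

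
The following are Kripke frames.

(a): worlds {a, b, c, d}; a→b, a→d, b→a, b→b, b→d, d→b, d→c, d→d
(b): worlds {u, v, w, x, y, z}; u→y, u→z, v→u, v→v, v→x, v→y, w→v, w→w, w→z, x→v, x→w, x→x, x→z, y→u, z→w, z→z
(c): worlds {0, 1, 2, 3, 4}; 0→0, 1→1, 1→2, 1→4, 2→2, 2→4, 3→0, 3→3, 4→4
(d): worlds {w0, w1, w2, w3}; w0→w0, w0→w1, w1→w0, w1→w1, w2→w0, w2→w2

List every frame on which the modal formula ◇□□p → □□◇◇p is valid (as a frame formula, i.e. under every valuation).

(b), (c), (d)

This is the axiom for a generalized confluence (Geach) condition; its first-order frame correspondent is ∀x ∀y ∀z ((xRy ∧ xR²z) → ∃w (yR²w ∧ zR²w)).
(a): fails — aRb, aR²c but no w with bR²w and cR²w.
(b): holds.
(c): holds.
(d): holds.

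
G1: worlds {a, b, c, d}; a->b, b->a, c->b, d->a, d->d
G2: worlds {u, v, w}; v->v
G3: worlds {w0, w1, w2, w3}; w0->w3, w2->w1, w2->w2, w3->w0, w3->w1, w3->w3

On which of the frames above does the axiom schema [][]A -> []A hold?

Frame correspondent (Sahlqvist): forall x forall y (Rxy -> exists z (Rxz & Rzy)) — i.e. density.
G1: fails — Rab but no z with Raz and Rzb.
G2: ✓.
G3: ✓.

G2, G3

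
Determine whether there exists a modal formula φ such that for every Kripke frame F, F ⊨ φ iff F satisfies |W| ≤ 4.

No — not modally definable

If a class were modally definable it would be closed under disjoint unions (Goldblatt–Thomason).
Any modal formula valid on each of 5 disjoint one-world frames is valid on their disjoint union (validity is preserved under disjoint unions). Each one-world frame has |W|=1≤4, but the union has |W|=5.
Hence having at most 4 worlds is not modally definable.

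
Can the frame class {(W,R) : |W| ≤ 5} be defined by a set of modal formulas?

Any modally definable frame class is closed under disjoint unions.
Any modal formula valid on each of 6 disjoint one-world frames is valid on their disjoint union (validity is preserved under disjoint unions). Each one-world frame has |W|=1≤5, but the union has |W|=6.
Hence having at most 5 worlds is not modally definable.

No — not modally definable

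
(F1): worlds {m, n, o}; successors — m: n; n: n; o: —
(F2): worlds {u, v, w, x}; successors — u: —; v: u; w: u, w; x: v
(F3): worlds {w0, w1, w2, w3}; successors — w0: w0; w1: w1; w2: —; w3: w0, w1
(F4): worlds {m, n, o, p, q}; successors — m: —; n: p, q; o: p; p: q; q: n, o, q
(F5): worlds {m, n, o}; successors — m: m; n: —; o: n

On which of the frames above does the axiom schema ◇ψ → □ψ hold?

This is the axiom for partial functionality; its first-order frame correspondent is ∀x ∀y ∀z (Rxy ∧ Rxz → y = z).
(F1): ✓.
(F2): fails — w sees both u and w.
(F3): fails — w3 sees both w0 and w1.
(F4): fails — n sees both p and q.
(F5): ✓.
Valid on: (F1), (F5).

(F1), (F5)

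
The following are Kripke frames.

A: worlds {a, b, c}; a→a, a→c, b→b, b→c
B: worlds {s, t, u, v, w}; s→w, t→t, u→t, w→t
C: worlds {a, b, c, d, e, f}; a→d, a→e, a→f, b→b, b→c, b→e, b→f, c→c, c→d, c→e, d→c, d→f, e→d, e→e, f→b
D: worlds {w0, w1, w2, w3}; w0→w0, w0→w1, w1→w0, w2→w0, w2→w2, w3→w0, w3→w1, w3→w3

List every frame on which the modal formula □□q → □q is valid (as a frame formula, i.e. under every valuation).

This is the axiom for density; its first-order frame correspondent is ∀x ∀y (Rxy → ∃z (Rxz ∧ Rzy)).
A: holds.
B: fails — Rsw but no z with Rsz and Rzw.
C: fails — Rdf but no z with Rdz and Rzf.
D: holds.

A, D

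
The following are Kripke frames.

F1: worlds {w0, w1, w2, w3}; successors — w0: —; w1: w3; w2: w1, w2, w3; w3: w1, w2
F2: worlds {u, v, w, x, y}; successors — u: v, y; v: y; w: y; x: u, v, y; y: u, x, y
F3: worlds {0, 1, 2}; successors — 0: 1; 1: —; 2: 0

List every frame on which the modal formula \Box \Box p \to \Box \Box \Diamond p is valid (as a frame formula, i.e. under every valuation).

F2

Frame correspondent (Sahlqvist): \forall x \forall z (x R^2 z \to \exists w (x R^2 w \wedge zRw)) — i.e. a generalized confluence (Geach) condition.
F1: fails — w1R²w1 but no w with w1R²w and w1Rw.
F2: condition met.
F3: fails — 2R²1 but no w with 2R²w and 1Rw.
Valid on: F2.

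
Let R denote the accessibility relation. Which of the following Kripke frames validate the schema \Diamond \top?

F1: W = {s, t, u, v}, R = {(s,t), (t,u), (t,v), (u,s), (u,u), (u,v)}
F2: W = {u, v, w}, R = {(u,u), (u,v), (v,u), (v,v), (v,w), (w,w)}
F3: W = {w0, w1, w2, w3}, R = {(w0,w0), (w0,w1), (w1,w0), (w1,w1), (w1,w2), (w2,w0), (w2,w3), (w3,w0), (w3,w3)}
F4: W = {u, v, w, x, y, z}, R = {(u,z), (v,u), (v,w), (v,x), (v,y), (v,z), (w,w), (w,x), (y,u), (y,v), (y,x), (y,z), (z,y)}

The schema corresponds to seriality: \forall x \exists y Rxy.
F1: fails — world v has no successor.
F2: satisfies the condition.
F3: satisfies the condition.
F4: fails — world x has no successor.

F2, F3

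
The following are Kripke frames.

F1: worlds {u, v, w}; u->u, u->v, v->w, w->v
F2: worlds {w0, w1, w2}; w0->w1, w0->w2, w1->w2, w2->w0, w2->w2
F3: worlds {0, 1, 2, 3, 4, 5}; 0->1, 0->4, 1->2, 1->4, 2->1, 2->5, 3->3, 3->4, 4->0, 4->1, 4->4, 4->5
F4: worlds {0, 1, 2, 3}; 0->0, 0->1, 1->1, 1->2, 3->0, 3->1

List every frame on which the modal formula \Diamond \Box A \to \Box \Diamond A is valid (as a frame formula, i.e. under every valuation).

The schema corresponds to convergence: \forall x \forall y \forall z (Rxy \wedge Rxz \to \exists w (Ryw \wedge Rzw)).
F1: fails — Ruv and Ruu but v and u have no common successor.
F2: holds.
F3: fails — R25 and R25 but 5 and 5 have no common successor.
F4: fails — R12 and R12 but 2 and 2 have no common successor.
Valid on: F2.

F2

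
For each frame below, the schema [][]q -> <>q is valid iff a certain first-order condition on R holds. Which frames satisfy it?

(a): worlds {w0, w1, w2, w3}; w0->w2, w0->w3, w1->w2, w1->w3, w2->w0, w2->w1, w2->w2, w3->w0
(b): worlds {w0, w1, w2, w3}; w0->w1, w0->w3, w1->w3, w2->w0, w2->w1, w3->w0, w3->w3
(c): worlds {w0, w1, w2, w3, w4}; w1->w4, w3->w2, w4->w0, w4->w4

Frame correspondent (Sahlqvist): forall x exists w (x R^2 w & xRw) — i.e. a generalized confluence (Geach) condition.
(a): fails — at w3 but no w with w3R²w and w3Rw.
(b): condition met.
(c): fails — at w0 but no w with w0R²w and w0Rw.
Valid on: (b).

(b)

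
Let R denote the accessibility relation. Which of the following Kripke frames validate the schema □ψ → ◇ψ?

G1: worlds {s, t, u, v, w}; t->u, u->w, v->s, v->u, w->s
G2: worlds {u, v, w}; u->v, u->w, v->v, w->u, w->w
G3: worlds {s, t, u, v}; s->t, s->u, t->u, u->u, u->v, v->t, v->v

G2, G3

This is the axiom for seriality; its first-order frame correspondent is ∀x ∃y Rxy.
G1: fails — world s has no successor.
G2: satisfies the condition.
G3: satisfies the condition.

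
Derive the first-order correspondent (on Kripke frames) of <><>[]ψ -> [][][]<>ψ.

forall x forall y forall z ((x R^2 y & x R^3 z) -> exists w (yRw & zRw))

This is a Sahlqvist (Geach-type) schema ◇^2□^1ψ → □^3◇^1ψ.
Minimal-valuation argument: fix x; take any y with xR^2y and any z with xR^3z. Set V(ψ) to the set of worlds R-reachable from y in exactly 1 step. Then □^1ψ holds at y, so the antecedent holds at x; validity forces ◇^1ψ at z, giving a w with zR^1w and yR^1w.
First-order correspondent: forall x forall y forall z ((x R^2 y & x R^3 z) -> exists w (yRw & zRw)).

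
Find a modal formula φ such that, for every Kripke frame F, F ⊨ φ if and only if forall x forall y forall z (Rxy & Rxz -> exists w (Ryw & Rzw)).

◇□s → □◇s

The condition is convergence. The .2 schema ◇□s → □◇s defines it.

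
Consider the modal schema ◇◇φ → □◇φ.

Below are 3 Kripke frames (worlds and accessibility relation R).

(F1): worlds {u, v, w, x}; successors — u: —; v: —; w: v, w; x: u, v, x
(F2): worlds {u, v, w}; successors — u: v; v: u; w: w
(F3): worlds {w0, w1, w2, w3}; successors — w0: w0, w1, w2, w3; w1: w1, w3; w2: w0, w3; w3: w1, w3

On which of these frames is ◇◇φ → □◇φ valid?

The schema corresponds to a generalized confluence (Geach) condition: ∀x ∀y ∀z ((xR²y ∧ xRz) → ∃w (y = w ∧ zRw)).
(F1): fails — wR²v, wRv but no t with v=t and vRt.
(F2): holds.
(F3): fails — w0R²w0, w0Rw1 but no w with w0=w and w1Rw.

(F2)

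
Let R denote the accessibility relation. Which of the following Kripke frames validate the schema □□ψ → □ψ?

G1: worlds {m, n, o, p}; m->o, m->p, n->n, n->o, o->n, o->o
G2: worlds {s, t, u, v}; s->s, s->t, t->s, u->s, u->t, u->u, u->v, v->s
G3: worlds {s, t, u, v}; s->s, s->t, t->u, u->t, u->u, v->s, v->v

G2, G3

The schema corresponds to density: ∀x ∀y (Rxy → ∃z (Rxz ∧ Rzy)).
G1: fails — Rmp but no z with Rmz and Rzp.
G2: satisfies the condition.
G3: satisfies the condition.
Valid on: G2, G3.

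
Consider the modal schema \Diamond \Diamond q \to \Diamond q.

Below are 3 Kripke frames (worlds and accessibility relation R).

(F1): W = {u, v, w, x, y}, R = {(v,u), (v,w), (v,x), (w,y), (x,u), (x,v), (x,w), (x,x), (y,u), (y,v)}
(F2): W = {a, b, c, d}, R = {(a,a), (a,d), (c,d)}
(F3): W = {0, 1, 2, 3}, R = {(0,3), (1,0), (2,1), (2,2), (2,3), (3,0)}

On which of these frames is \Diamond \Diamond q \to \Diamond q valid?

(F2)

The schema corresponds to transitivity: \forall x \forall y \forall z (Rxy \wedge Ryz \to Rxz).
(F1): fails — Rxw and Rwy but not Rxy.
(F2): satisfies the condition.
(F3): fails — R10 and R03 but not R13.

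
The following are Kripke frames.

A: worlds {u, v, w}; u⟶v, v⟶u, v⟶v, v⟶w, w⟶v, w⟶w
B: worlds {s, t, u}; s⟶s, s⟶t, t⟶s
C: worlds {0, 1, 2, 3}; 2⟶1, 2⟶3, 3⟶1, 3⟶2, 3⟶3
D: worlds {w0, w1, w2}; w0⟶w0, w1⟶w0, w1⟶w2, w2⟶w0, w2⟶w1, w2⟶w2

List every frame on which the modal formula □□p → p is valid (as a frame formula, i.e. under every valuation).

A, D

The schema corresponds to a generalized confluence (Geach) condition: ∀x ∃w (xR²w ∧ x = w).
A: condition met.
B: fails — at u but no w with uR²w and u=w.
C: fails — at 0 but no w with 0R²w and 0=w.
D: condition met.
Valid on: A, D.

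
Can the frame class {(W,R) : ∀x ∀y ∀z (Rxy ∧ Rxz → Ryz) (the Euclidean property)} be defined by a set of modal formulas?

This is a Sahlqvist condition; the 5 axiom ◇r → □◇r defines it.
Suppose ◇r→□◇r is valid. Take Rxy, Rxz and set V(r)={y}. Then ◇r at x, so □◇r at x, so ◇r at z, so some w with Rzw has r; w=y, i.e. Rzy. By symmetry of the argument, Ryz.

Definable; ◇r → □◇r defines it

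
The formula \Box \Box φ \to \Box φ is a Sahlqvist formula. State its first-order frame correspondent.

Suppose □□φ→□φ is valid. Take Rxy and set V(φ)={w : xR²w}. Then □□φ at x, so □φ at x, so φ at y, i.e. ∃z(Rxz∧Rzy).
The converse is a direct semantic check.
So the correspondent is density.

Density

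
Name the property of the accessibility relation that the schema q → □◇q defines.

symmetry

Suppose q→□◇q is valid. Take Rxy and set V(q)={x}. Then q at x, so □◇q at x, so ◇q at y, so some z with Ryz has q; z=x, i.e. Ryx.
Conversely, on a frame with symmetry the schema holds at every world under every valuation.
So the correspondent is symmetry.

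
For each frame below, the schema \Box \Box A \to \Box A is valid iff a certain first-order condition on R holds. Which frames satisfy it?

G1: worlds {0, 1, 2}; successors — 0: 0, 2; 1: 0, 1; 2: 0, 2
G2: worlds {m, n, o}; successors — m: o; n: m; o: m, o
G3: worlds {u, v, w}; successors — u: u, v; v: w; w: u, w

This is the axiom for density; its first-order frame correspondent is \forall x \forall y (Rxy \to \exists z (Rxz \wedge Rzy)).
G1: satisfies the condition.
G2: fails — Rnm but no z with Rnz and Rzm.
G3: satisfies the condition.

G1, G3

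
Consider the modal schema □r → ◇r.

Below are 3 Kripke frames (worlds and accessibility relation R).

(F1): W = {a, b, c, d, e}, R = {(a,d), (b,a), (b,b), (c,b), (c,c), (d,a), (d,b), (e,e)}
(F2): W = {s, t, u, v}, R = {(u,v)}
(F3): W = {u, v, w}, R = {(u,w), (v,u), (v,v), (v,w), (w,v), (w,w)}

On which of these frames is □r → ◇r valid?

This is the axiom for seriality; its first-order frame correspondent is ∀x ∃y Rxy.
(F1): holds.
(F2): fails — world s has no successor.
(F3): holds.
Valid on: (F1), (F3).

(F1), (F3)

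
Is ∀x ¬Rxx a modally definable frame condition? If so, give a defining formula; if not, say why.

If a class were modally definable it would be closed under surjective bounded morphisms (Goldblatt–Thomason).
The 2-cycle (worlds s,t with s→t→s) is irreflexive, and the map sending every world to a single reflexive point • is a surjective bounded morphism (forth: every edge maps to (•,•); back: every world has a successor). So any modal formula valid on the 2-cycle is also valid on the reflexive point, which is not irreflexive.
So the class is not modally definable.

No — not modally definable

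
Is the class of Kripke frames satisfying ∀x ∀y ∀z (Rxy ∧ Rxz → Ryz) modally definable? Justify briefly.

Yes: it is the Euclidean property, defined by the 5 schema ◇r → □◇r.

Yes, by ◇r → □◇r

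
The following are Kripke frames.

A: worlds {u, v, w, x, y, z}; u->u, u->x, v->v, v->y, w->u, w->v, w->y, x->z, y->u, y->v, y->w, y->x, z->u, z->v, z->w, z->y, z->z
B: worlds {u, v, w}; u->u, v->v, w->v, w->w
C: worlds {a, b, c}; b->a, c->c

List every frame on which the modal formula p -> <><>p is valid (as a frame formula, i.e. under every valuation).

B

The schema corresponds to a generalized confluence (Geach) condition: forall x exists w (x = w & x R^2 w).
A: fails — at x but no t with x=t and xR²t.
B: ✓.
C: fails — at a but no w with a=w and aR²w.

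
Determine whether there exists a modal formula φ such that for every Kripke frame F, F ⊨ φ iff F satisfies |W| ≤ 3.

No

Modal frame validity is preserved under disjoint unions.
Any modal formula valid on each of 4 disjoint one-world frames is valid on their disjoint union (validity is preserved under disjoint unions). Each one-world frame has |W|=1≤3, but the union has |W|=4.
Hence having at most 3 worlds is not modally definable.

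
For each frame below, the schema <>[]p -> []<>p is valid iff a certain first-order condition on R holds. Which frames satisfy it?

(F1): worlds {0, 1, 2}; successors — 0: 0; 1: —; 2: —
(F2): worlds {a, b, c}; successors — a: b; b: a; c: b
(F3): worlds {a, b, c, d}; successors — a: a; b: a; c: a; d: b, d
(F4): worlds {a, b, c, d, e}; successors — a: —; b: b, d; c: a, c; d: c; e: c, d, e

The schema corresponds to convergence: forall x forall y forall z (Rxy & Rxz -> exists w (Ryw & Rzw)).
(F1): ✓.
(F2): ✓.
(F3): fails — Rdd and Rdb but d and b have no common successor.
(F4): fails — Rbb and Rbd but b and d have no common successor.

(F1), (F2)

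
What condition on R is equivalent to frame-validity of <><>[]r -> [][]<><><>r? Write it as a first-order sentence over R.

forall x forall y forall z ((x R^2 y & x R^2 z) -> exists w (yRw & z R^3 w))

This is a Sahlqvist (Geach-type) schema ◇^2□^1r → □^2◇^3r.
First-order correspondent: forall x forall y forall z ((x R^2 y & x R^2 z) -> exists w (yRw & z R^3 w)).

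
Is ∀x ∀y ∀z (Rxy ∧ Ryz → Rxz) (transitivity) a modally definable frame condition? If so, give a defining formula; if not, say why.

This is a Sahlqvist condition; the 4 axiom □q → □□q defines it.
Suppose □q→□□q is valid. Take Rxy, Ryz and set V(q)={w : Rxw}. Then □q at x, so □□q at x, so □q at y, so q at z, i.e. Rxz.

Yes — defined by □q → □□q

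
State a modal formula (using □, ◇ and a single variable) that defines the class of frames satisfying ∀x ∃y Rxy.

□s → ◇s

The condition is seriality. The D schema □s → ◇s defines it.
Suppose □s→◇s is valid. At any x set V(s)=W. Then □s at x, so ◇s at x, so x has a successor.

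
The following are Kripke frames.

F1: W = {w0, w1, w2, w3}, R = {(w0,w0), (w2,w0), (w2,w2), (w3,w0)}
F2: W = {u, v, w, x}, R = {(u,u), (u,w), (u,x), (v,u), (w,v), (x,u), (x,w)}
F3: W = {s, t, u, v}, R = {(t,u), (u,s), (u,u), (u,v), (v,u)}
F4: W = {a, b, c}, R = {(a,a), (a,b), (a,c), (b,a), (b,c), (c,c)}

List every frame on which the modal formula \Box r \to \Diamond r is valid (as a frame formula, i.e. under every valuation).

Frame correspondent (Sahlqvist): \forall x \exists y Rxy — i.e. seriality.
F1: fails — world w1 has no successor.
F2: holds.
F3: fails — world s has no successor.
F4: holds.

F2, F4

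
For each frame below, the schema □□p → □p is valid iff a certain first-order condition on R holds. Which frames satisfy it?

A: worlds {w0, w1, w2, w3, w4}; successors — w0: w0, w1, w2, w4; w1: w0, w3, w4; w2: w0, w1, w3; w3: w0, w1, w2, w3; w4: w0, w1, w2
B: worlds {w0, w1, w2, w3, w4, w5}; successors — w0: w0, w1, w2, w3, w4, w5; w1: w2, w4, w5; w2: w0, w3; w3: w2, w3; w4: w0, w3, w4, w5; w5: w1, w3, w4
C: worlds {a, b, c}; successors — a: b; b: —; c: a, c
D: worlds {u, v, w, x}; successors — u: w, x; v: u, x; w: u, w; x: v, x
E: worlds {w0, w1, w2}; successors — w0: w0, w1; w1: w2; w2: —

A

The schema corresponds to density: ∀x ∀y (Rxy → ∃z (Rxz ∧ Rzy)).
A: holds.
B: fails — Rw5w1 but no z with Rw5z and Rzw1.
C: fails — Rab but no z with Raz and Rzb.
D: fails — Rvu but no z with Rvz and Rzu.
E: fails — Rw1w2 but no z with Rw1z and Rzw2.
Valid on: A.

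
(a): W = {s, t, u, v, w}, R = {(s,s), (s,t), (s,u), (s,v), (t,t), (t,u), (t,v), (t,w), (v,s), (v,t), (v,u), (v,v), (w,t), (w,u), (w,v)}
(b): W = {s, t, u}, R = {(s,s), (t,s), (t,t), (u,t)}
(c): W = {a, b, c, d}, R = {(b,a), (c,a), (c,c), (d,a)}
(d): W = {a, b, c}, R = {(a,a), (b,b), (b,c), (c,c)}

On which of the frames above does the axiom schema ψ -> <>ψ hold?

(d)

This is the axiom for reflexivity; its first-order frame correspondent is forall x Rxx.
(a): fails — world u does not see itself.
(b): fails — world u does not see itself.
(c): fails — world a does not see itself.
(d): condition met.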